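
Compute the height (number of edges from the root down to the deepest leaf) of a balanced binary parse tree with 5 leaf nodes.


In a balanced binary tree with n leaves the deepest leaf is ceil(log2(n)) edges below the root.
log2(5) = 2.3219
ceil(2.3219) = 3
height (edges) = 3

3


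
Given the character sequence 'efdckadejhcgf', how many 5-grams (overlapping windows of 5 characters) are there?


String 'efdckadejhcgf' has length L = 13.
Number of overlapping n-grams = L - n + 1
Substituting: 13 - 5 + 1 = 9

9


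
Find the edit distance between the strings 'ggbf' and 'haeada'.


Building DP table for s1='ggbf' (len 4) and s2='haeada' (len 6):
       h  a  e  a  d  a
    0  1  2  3  4  5  6
  g 1  1  2  3  4  5  6
  g 2  2  2  3  4  5  6
  b 3  3  3  3  4  5  6
  f 4  4  4  4  4  5  6
Edit distance = dp[4][6] = 6

6


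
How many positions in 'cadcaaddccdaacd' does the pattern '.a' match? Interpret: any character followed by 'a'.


Pattern: .a means any character followed by 'a'.
Scanning 'cadcaaddccdaacd' position-by-position:
  Pos 0: window 'ca' -> MATCH
  Pos 1: window 'ad' -> no
  Pos 2: window 'dc' -> no
  Pos 3: window 'ca' -> MATCH
  Pos 4: window 'aa' -> MATCH
  Pos 5: window 'ad' -> no
  Pos 6: window 'dd' -> no
  Pos 7: window 'dc' -> no
  Pos 8: window 'cc' -> no
  Pos 9: window 'cd' -> no
  Pos 10: window 'da' -> MATCH
  Pos 11: window 'aa' -> MATCH
  Pos 12: window 'ac' -> no
  Pos 13: window 'cd' -> no
  Pos 14: window 'd' -> no
Total matches: 5

5


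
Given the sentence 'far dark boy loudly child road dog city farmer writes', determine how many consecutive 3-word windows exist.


Word trigrams from [10] words:
  Trigram 1: (far dark boy)
  Trigram 2: (dark boy loudly)
  Trigram 3: (boy loudly child)
  Trigram 4: (loudly child road)
  Trigram 5: (child road dog)
  Trigram 6: (road dog city)
  Trigram 7: (dog city farmer)
  Trigram 8: (city farmer writes)
Total word trigrams: 10 - 2 = 8

8


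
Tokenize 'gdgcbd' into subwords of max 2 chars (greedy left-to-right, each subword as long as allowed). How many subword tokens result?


'gdgcbd' has 6 characters.
Chunking with max size 2:
  Chunk 1: 'gd' (positions 0-1)
  Chunk 2: 'gc' (positions 2-3)
  Chunk 3: 'bd' (positions 4-5)
Total chunks: ceil(6 / 2) = 3

3


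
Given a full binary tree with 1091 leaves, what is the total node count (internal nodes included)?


Leaf nodes (terminals): 1091
Internal nodes = n - 1 = 1091 - 1 = 1090
Total = leaves + internal = 1091 + 1090 = 2181

2181


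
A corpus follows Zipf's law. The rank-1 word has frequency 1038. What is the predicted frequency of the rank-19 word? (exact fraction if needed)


Zipf's law: freq(rank) = f1 / rank
f1 = 1038, rank = 19
freq = 1038 / 19
GCD(1038, 19) = 1
Simplified: 1038/19

1038/19


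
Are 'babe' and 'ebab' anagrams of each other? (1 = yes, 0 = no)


Sort characters of 'babe': 'abbe'
Sort characters of 'ebab': 'abbe'
Sorted forms match -> they ARE anagrams
Result: 1

1


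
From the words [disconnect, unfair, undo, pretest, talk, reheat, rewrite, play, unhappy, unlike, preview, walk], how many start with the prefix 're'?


Checking each word for prefix 're':
  'disconnect' -> no (count: 0)
  'unfair' -> no (count: 0)
  'undo' -> no (count: 0)
  'pretest' -> no (count: 0)
  'talk' -> no (count: 0)
  'reheat' -> YES, starts with 're' (count: 1)
  'rewrite' -> YES, starts with 're' (count: 2)
  'play' -> no (count: 2)
  'unhappy' -> no (count: 2)
  'unlike' -> no (count: 2)
  'preview' -> no (count: 2)
  'walk' -> no (count: 2)
Total with prefix 're': 2

2


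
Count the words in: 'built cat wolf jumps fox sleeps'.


Counting words by splitting on spaces:
  Word 1: 'built'
  Word 2: 'cat'
  Word 3: 'wolf'
  Word 4: 'jumps'
  Word 5: 'fox'
  Word 6: 'sleeps'
Total words: 6

6


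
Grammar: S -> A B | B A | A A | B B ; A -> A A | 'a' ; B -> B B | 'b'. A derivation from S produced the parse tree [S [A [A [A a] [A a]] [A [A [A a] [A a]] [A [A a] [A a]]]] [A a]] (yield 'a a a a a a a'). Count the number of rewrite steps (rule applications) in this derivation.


Every bracketed nonterminal node [X ...] in the tree is produced by exactly one rule application.
Reading the tree off as a leftmost derivation:
  Step 1: S  =>  A A   (applied S -> A A)
  Step 2: A A  =>  A A A   (applied A -> A A)
  Step 3: A A A  =>  A A A A   (applied A -> A A)
  Step 4: A A A A  =>  a A A A   (applied A -> a)
  Step 5: a A A A  =>  a a A A   (applied A -> a)
  Step 6: a a A A  =>  a a A A A   (applied A -> A A)
  Step 7: a a A A A  =>  a a A A A A   (applied A -> A A)
  Step 8: a a A A A A  =>  a a a A A A   (applied A -> a)
  Step 9: a a a A A A  =>  a a a a A A   (applied A -> a)
  Step 10: a a a a A A  =>  a a a a A A A   (applied A -> A A)
  Step 11: a a a a A A A  =>  a a a a a A A   (applied A -> a)
  Step 12: a a a a a A A  =>  a a a a a a A   (applied A -> a)
  Step 13: a a a a a a A  =>  a a a a a a a   (applied A -> a)
Final yield: a a a a a a a
Total rewrite steps: 13

13


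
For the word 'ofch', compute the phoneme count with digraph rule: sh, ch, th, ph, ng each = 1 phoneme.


Parsing 'ofch' greedily, digraphs first:
  'o' -> vowel phoneme (phonemes so far: 1)
  'f' -> consonant phoneme (phonemes so far: 2)
  'ch' -> digraph (1 consonant phoneme) (phonemes so far: 3)
Total phonemes: 3

3


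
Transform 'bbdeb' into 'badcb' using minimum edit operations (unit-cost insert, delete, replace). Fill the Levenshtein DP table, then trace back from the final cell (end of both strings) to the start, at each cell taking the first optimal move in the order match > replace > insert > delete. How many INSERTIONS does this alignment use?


Edit distance = 2. Backtracking from cell (5, 5) with preference match > replace > insert > delete,
then listing the resulting alignment 'bbdeb' -> 'badcb' left to right:
  Step 1: keep 'b'
  Step 2: replace b->a
  Step 3: keep 'd'
  Step 4: replace e->c
  Step 5: keep 'b'
Total insertions: 0

0


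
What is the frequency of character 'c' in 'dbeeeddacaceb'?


Scanning 'dbeeeddacaceb' for 'c':
  Position 8: 'c' -> MATCH (count: 1)
  Position 10: 'c' -> MATCH (count: 2)
Total occurrences of 'c': 2

2


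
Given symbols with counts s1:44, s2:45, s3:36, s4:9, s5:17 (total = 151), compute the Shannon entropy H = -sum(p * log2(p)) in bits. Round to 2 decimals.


Computing entropy H = -sum(p_i * log2(p_i)):
  s1: p = 44/151 = 0.2914, -p*log2(p) = 0.5184
  s2: p = 45/151 = 0.2980, -p*log2(p) = 0.5205
  s3: p = 36/151 = 0.2384, -p*log2(p) = 0.4931
  s4: p = 9/151 = 0.0596, -p*log2(p) = 0.2425
  s5: p = 17/151 = 0.1126, -p*log2(p) = 0.3547
H = sum of terms = 2.1292
Rounded to 2 decimals: 2.13

2.13


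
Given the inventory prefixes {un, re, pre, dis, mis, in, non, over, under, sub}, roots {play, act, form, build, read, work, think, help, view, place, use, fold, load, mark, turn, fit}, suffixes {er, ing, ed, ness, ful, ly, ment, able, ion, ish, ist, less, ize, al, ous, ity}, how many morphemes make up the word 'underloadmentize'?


Segmenting 'underloadmentize' against the inventory:
  'under' -> prefix (morpheme 1)
  'load' -> root (morpheme 2)
  'ment' -> suffix (morpheme 3)
  'ize' -> suffix (morpheme 4)
Total morphemes: 4

4


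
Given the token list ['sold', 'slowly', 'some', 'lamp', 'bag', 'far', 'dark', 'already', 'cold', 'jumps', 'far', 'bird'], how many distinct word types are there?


Listing all tokens and tracking unique types:
  Token 1: 'sold' -> NEW (unique so far: 1)
  Token 2: 'slowly' -> NEW (unique so far: 2)
  Token 3: 'some' -> NEW (unique so far: 3)
  Token 4: 'lamp' -> NEW (unique so far: 4)
  Token 5: 'bag' -> NEW (unique so far: 5)
  Token 6: 'far' -> NEW (unique so far: 6)
  Token 7: 'dark' -> NEW (unique so far: 7)
  Token 8: 'already' -> NEW (unique so far: 8)
  Token 9: 'cold' -> NEW (unique so far: 9)
  Token 10: 'jumps' -> NEW (unique so far: 10)
  Token 11: 'far' -> duplicate (unique so far: 10)
  Token 12: 'bird' -> NEW (unique so far: 11)
Unique types: ('already', 'bag', 'bird', 'cold', 'dark', 'far', 'jumps', 'lamp', 'slowly', 'sold', 'some')
Vocabulary size: 11

11


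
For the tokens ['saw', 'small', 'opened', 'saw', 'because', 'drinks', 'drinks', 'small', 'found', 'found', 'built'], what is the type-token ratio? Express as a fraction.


Tokens: 11
Unique types: ('because', 'built', 'drinks', 'found', 'opened', 'saw', 'small') = 7
TTR = 7/11
Already in lowest terms.

7/11


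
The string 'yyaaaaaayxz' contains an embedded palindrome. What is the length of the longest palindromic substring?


Scanning 'yyaaaaaayxz' for palindromic substrings.
Substring at positions 1-8: 'yaaaaaay'.
Check: reverse('yaaaaaay') = 'yaaaaaay' -> palindrome confirmed.
Neighbouring characters ('y' / 'x') break symmetry, so it cannot extend further.
No longer palindromic substring exists; longest length = 8

8


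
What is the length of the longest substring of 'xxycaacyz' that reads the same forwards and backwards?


Scanning 'xxycaacyz' for palindromic substrings.
Substring at positions 2-7: 'ycaacy'.
Check: reverse('ycaacy') = 'ycaacy' -> palindrome confirmed.
Neighbouring characters ('x' / 'z') break symmetry, so it cannot extend further.
No longer palindromic substring exists; longest length = 6

6


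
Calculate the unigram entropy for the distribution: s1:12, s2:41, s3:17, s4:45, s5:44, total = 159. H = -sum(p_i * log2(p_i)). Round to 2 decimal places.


Computing entropy H = -sum(p_i * log2(p_i)):
  s1: p = 12/159 = 0.0755, -p*log2(p) = 0.2814
  s2: p = 41/159 = 0.2579, -p*log2(p) = 0.5042
  s3: p = 17/159 = 0.1069, -p*log2(p) = 0.3449
  s4: p = 45/159 = 0.2830, -p*log2(p) = 0.5154
  s5: p = 44/159 = 0.2767, -p*log2(p) = 0.5129
H = sum of terms = 2.1588
Rounded to 2 decimals: 2.16

2.16


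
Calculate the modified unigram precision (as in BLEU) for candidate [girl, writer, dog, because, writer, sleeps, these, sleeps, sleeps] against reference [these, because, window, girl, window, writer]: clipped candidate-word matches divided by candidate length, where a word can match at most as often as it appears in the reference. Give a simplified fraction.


Reference word counts: {'because': 1, 'girl': 1, 'these': 1, 'window': 2, 'writer': 1}
Checking each candidate word (with clipping):
  'girl' -> in reference (ref count 1, used 1/1) -> match (matches: 1)
  'writer' -> in reference (ref count 1, used 1/1) -> match (matches: 2)
  'dog' -> not in reference -> no match (matches: 2)
  'because' -> in reference (ref count 1, used 1/1) -> match (matches: 3)
  'writer' -> ref count 1 already used up (1/1) -> clipped, no match (matches: 3)
  'sleeps' -> not in reference -> no match (matches: 3)
  'these' -> in reference (ref count 1, used 1/1) -> match (matches: 4)
  'sleeps' -> not in reference -> no match (matches: 4)
  'sleeps' -> not in reference -> no match (matches: 4)
Clipped matches: 4, Candidate length: 9
Precision = 4/9

4/9


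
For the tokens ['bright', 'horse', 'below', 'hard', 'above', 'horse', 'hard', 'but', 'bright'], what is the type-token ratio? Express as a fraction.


Tokens: 9
Unique types: ('above', 'below', 'bright', 'but', 'hard', 'horse') = 6
TTR = 6/9
Simplify: divide both by 3 -> 2/3
TTR = 2/3

2/3


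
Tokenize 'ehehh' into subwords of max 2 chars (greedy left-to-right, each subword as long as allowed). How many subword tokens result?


'ehehh' has 5 characters.
Chunking with max size 2:
  Chunk 1: 'eh' (positions 0-1)
  Chunk 2: 'eh' (positions 2-3)
  Chunk 3: 'h' (positions 4-4)
Total chunks: ceil(5 / 2) = 3

3


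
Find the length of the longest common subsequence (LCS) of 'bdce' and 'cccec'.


DP table for LCS of 'bdce' and 'cccec':
       c  c  c  e  c
    0  0  0  0  0  0
  b 0  0  0  0  0  0
  d 0  0  0  0  0  0
  c 0  1  1  1  1  1
  e 0  1  1  1  2  2
LCS: 'ce'
LCS length = 2

2


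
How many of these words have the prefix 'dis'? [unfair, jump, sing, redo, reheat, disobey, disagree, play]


Checking each word for prefix 'dis':
  'unfair' -> no (count: 0)
  'jump' -> no (count: 0)
  'sing' -> no (count: 0)
  'redo' -> no (count: 0)
  'reheat' -> no (count: 0)
  'disobey' -> YES, starts with 'dis' (count: 1)
  'disagree' -> YES, starts with 'dis' (count: 2)
  'play' -> no (count: 2)
Total with prefix 'dis': 2

2


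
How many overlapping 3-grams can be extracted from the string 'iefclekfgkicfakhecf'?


String 'iefclekfgkicfakhecf' has length L = 19.
Number of overlapping n-grams = L - n + 1
Substituting: 19 - 3 + 1 = 17

17


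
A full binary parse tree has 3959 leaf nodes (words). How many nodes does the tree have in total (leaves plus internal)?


Leaf nodes (terminals): 3959
Internal nodes = n - 1 = 3959 - 1 = 3958
Total = leaves + internal = 3959 + 3958 = 7917

7917


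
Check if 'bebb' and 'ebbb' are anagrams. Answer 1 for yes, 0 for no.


Sort characters of 'bebb': 'bbbe'
Sort characters of 'ebbb': 'bbbe'
Sorted forms match -> they ARE anagrams
Result: 1

1


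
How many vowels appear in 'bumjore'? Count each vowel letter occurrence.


Scanning each character of 'bumjore':
  Position 1: 'b' -> consonant (running count: 0)
  Position 2: 'u' -> vowel (running count: 1)
  Position 3: 'm' -> consonant (running count: 1)
  Position 4: 'j' -> consonant (running count: 1)
  Position 5: 'o' -> vowel (running count: 2)
  Position 6: 'r' -> consonant (running count: 2)
  Position 7: 'e' -> vowel (running count: 3)
Total vowels: 3

3


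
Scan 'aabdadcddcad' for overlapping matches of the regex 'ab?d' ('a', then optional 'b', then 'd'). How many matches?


Pattern: ab?d means 'a', then optional 'b', then 'd'.
Scanning 'aabdadcddcad' position-by-position:
  Pos 0: window 'aab' -> no
  Pos 1: window 'abd' -> MATCH
  Pos 2: window 'bda' -> no
  Pos 3: window 'dad' -> no
  Pos 4: window 'adc' -> MATCH
  Pos 5: window 'dcd' -> no
  Pos 6: window 'cdd' -> no
  Pos 7: window 'ddc' -> no
  Pos 8: window 'dca' -> no
  Pos 9: window 'cad' -> no
  Pos 10: window 'ad' -> MATCH
  Pos 11: window 'd' -> no
Total matches: 3

3


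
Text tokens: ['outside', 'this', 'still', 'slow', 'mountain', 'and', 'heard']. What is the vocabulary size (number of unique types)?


Listing all tokens and tracking unique types:
  Token 1: 'outside' -> NEW (unique so far: 1)
  Token 2: 'this' -> NEW (unique so far: 2)
  Token 3: 'still' -> NEW (unique so far: 3)
  Token 4: 'slow' -> NEW (unique so far: 4)
  Token 5: 'mountain' -> NEW (unique so far: 5)
  Token 6: 'and' -> NEW (unique so far: 6)
  Token 7: 'heard' -> NEW (unique so far: 7)
Unique types: ('and', 'heard', 'mountain', 'outside', 'slow', 'still', 'this')
Vocabulary size: 7

7


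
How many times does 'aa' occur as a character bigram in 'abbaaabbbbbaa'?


Scanning 'abbaaabbbbbaa' for bigram 'aa':
  Position 0: 'ab' -> no
  Position 1: 'bb' -> no
  Position 2: 'ba' -> no
  Position 3: 'aa' -> MATCH
  Position 4: 'aa' -> MATCH
  Position 5: 'ab' -> no
  Position 6: 'bb' -> no
  Position 7: 'bb' -> no
  Position 8: 'bb' -> no
  Position 9: 'bb' -> no
  Position 10: 'ba' -> no
  Position 11: 'aa' -> MATCH
Total matches: 3

3


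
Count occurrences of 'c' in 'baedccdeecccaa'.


Scanning 'baedccdeecccaa' for 'c':
  Position 4: 'c' -> MATCH (count: 1)
  Position 5: 'c' -> MATCH (count: 2)
  Position 9: 'c' -> MATCH (count: 3)
  Position 10: 'c' -> MATCH (count: 4)
  Position 11: 'c' -> MATCH (count: 5)
Total occurrences of 'c': 5

5


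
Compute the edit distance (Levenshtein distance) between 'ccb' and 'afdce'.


Building DP table for s1='ccb' (len 3) and s2='afdce' (len 5):
       a  f  d  c  e
    0  1  2  3  4  5
  c 1  1  2  3  3  4
  c 2  2  2  3  3  4
  b 3  3  3  3  4  4
Edit distance = dp[3][5] = 4

4


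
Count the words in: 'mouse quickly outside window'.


Counting words by splitting on spaces:
  Word 1: 'mouse'
  Word 2: 'quickly'
  Word 3: 'outside'
  Word 4: 'window'
Total words: 4

4


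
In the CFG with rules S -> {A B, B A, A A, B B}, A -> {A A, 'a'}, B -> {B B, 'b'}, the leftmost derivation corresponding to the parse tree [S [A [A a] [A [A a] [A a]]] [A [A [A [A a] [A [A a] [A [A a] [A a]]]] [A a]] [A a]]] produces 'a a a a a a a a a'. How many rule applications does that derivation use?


Every bracketed nonterminal node [X ...] in the tree is produced by exactly one rule application.
Reading the tree off as a leftmost derivation:
  Step 1: S  =>  A A   (applied S -> A A)
  Step 2: A A  =>  A A A   (applied A -> A A)
  Step 3: A A A  =>  a A A   (applied A -> a)
  Step 4: a A A  =>  a A A A   (applied A -> A A)
  Step 5: a A A A  =>  a a A A   (applied A -> a)
  Step 6: a a A A  =>  a a a A   (applied A -> a)
  Step 7: a a a A  =>  a a a A A   (applied A -> A A)
  Step 8: a a a A A  =>  a a a A A A   (applied A -> A A)
  Step 9: a a a A A A  =>  a a a A A A A   (applied A -> A A)
  Step 10: a a a A A A A  =>  a a a a A A A   (applied A -> a)
  Step 11: a a a a A A A  =>  a a a a A A A A   (applied A -> A A)
  Step 12: a a a a A A A A  =>  a a a a a A A A   (applied A -> a)
  Step 13: a a a a a A A A  =>  a a a a a A A A A   (applied A -> A A)
  Step 14: a a a a a A A A A  =>  a a a a a a A A A   (applied A -> a)
  Step 15: a a a a a a A A A  =>  a a a a a a a A A   (applied A -> a)
  Step 16: a a a a a a a A A  =>  a a a a a a a a A   (applied A -> a)
  Step 17: a a a a a a a a A  =>  a a a a a a a a a   (applied A -> a)
Final yield: a a a a a a a a a
Total rewrite steps: 17

17


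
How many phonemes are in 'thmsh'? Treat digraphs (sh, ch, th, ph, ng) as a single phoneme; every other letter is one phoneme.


Parsing 'thmsh' greedily, digraphs first:
  'th' -> digraph (1 consonant phoneme) (phonemes so far: 1)
  'm' -> consonant phoneme (phonemes so far: 2)
  'sh' -> digraph (1 consonant phoneme) (phonemes so far: 3)
Total phonemes: 3

3


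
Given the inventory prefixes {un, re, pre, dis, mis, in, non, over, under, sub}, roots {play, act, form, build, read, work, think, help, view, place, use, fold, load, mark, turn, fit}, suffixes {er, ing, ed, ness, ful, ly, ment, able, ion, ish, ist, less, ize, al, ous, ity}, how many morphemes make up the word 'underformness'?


Segmenting 'underformness' against the inventory:
  'under' -> prefix (morpheme 1)
  'form' -> root (morpheme 2)
  'ness' -> suffix (morpheme 3)
Total morphemes: 3

3


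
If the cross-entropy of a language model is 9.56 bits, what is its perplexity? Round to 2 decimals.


Perplexity formula: PP = 2^H
H = 9.56
PP = 2^9.56
Decompose: 2^9.56 = 2^9 * 2^0.56
2^9 = 512, 2^0.56 ~ 1.4742692
PP ~ 512 * 1.4742692 = 754.8258304
Rounded to 2 decimals: 754.83

754.83


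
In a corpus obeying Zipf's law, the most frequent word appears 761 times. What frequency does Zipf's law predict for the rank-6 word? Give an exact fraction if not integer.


Zipf's law: freq(rank) = f1 / rank
f1 = 761, rank = 6
freq = 761 / 6
GCD(761, 6) = 1
Simplified: 761/6

761/6


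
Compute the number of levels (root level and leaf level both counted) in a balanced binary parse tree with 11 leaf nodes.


In a balanced binary tree with n leaves the deepest leaf is ceil(log2(n)) edges below the root,
so counting node levels inclusive of root and leaves gives ceil(log2(n)) + 1 levels.
log2(11) = 3.4594
ceil(3.4594) = 4
levels = 4 + 1 = 5

5


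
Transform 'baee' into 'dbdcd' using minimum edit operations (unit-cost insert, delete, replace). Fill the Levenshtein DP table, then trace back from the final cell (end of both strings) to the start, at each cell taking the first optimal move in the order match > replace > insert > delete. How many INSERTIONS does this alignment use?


Edit distance = 4. Backtracking from cell (4, 5) with preference match > replace > insert > delete,
then listing the resulting alignment 'baee' -> 'dbdcd' left to right:
  Step 1: insert 'd' [insertion #1]
  Step 2: keep 'b'
  Step 3: replace a->d
  Step 4: replace e->c
  Step 5: replace e->d
Total insertions: 1

1


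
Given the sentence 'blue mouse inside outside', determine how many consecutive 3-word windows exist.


Word trigrams from [4] words:
  Trigram 1: (blue mouse inside)
  Trigram 2: (mouse inside outside)
Total word trigrams: 4 - 2 = 2

2


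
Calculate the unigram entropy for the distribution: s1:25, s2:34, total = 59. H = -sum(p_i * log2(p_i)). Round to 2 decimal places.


Computing entropy H = -sum(p_i * log2(p_i)):
  s1: p = 25/59 = 0.4237, -p*log2(p) = 0.5249
  s2: p = 34/59 = 0.5763, -p*log2(p) = 0.4582
H = sum of terms = 0.9831
Rounded to 2 decimals: 0.98

0.98


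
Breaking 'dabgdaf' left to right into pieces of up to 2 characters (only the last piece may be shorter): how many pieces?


'dabgdaf' has 7 characters.
Chunking with max size 2:
  Chunk 1: 'da' (positions 0-1)
  Chunk 2: 'bg' (positions 2-3)
  Chunk 3: 'da' (positions 4-5)
  Chunk 4: 'f' (positions 6-6)
Total chunks: ceil(7 / 2) = 4

4


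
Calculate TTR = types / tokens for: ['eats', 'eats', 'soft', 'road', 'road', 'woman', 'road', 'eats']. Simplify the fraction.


Tokens: 8
Unique types: ('eats', 'road', 'soft', 'woman') = 4
TTR = 4/8
Simplify: divide both by 4 -> 1/2
TTR = 1/2

1/2


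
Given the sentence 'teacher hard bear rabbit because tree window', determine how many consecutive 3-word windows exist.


Word trigrams from [7] words:
  Trigram 1: (teacher hard bear)
  Trigram 2: (hard bear rabbit)
  Trigram 3: (bear rabbit because)
  Trigram 4: (rabbit because tree)
  Trigram 5: (because tree window)
Total word trigrams: 7 - 2 = 5

5


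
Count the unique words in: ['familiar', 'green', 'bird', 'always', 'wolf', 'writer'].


Listing all tokens and tracking unique types:
  Token 1: 'familiar' -> NEW (unique so far: 1)
  Token 2: 'green' -> NEW (unique so far: 2)
  Token 3: 'bird' -> NEW (unique so far: 3)
  Token 4: 'always' -> NEW (unique so far: 4)
  Token 5: 'wolf' -> NEW (unique so far: 5)
  Token 6: 'writer' -> NEW (unique so far: 6)
Unique types: ('always', 'bird', 'familiar', 'green', 'wolf', 'writer')
Vocabulary size: 6

6


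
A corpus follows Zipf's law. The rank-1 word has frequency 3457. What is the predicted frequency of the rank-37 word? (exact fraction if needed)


Zipf's law: freq(rank) = f1 / rank
f1 = 3457, rank = 37
freq = 3457 / 37
GCD(3457, 37) = 1
Simplified: 3457/37

3457/37


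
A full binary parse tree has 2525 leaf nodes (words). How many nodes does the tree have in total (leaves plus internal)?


Leaf nodes (terminals): 2525
Internal nodes = n - 1 = 2525 - 1 = 2524
Total = leaves + internal = 2525 + 2524 = 5049

5049


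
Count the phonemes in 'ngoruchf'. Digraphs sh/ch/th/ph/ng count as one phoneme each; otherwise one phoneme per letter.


Parsing 'ngoruchf' greedily, digraphs first:
  'ng' -> digraph (1 consonant phoneme) (phonemes so far: 1)
  'o' -> vowel phoneme (phonemes so far: 2)
  'r' -> consonant phoneme (phonemes so far: 3)
  'u' -> vowel phoneme (phonemes so far: 4)
  'ch' -> digraph (1 consonant phoneme) (phonemes so far: 5)
  'f' -> consonant phoneme (phonemes so far: 6)
Total phonemes: 6

6


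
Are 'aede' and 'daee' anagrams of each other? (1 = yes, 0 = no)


Sort characters of 'aede': 'adee'
Sort characters of 'daee': 'adee'
Sorted forms match -> they ARE anagrams
Result: 1

1


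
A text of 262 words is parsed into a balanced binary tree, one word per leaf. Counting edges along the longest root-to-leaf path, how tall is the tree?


In a balanced binary tree with n leaves the deepest leaf is ceil(log2(n)) edges below the root.
log2(262) = 8.0334
ceil(8.0334) = 9
height (edges) = 9

9


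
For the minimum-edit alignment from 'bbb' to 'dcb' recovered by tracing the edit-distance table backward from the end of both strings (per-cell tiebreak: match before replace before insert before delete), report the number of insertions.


Edit distance = 2. Backtracking from cell (3, 3) with preference match > replace > insert > delete,
then listing the resulting alignment 'bbb' -> 'dcb' left to right:
  Step 1: replace b->d
  Step 2: replace b->c
  Step 3: keep 'b'
Total insertions: 0

0


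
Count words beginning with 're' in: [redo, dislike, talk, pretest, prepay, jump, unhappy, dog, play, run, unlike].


Checking each word for prefix 're':
  'redo' -> YES, starts with 're' (count: 1)
  'dislike' -> no (count: 1)
  'talk' -> no (count: 1)
  'pretest' -> no (count: 1)
  'prepay' -> no (count: 1)
  'jump' -> no (count: 1)
  'unhappy' -> no (count: 1)
  'dog' -> no (count: 1)
  'play' -> no (count: 1)
  'run' -> no (count: 1)
  'unlike' -> no (count: 1)
Total with prefix 're': 1

1


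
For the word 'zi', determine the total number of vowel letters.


Scanning each character of 'zi':
  Position 1: 'z' -> consonant (running count: 0)
  Position 2: 'i' -> vowel (running count: 1)
Total vowels: 1

1


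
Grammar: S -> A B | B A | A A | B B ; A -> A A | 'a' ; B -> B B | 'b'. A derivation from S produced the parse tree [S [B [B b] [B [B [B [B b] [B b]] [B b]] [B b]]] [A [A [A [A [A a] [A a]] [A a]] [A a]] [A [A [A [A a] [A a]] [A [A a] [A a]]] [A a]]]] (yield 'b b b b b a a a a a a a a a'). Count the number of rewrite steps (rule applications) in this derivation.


Every bracketed nonterminal node [X ...] in the tree is produced by exactly one rule application.
Reading the tree off as a leftmost derivation:
  Step 1: S  =>  B A   (applied S -> B A)
  Step 2: B A  =>  B B A   (applied B -> B B)
  Step 3: B B A  =>  b B A   (applied B -> b)
  Step 4: b B A  =>  b B B A   (applied B -> B B)
  Step 5: b B B A  =>  b B B B A   (applied B -> B B)
  Step 6: b B B B A  =>  b B B B B A   (applied B -> B B)
  Step 7: b B B B B A  =>  b b B B B A   (applied B -> b)
  Step 8: b b B B B A  =>  b b b B B A   (applied B -> b)
  Step 9: b b b B B A  =>  b b b b B A   (applied B -> b)
  Step 10: b b b b B A  =>  b b b b b A   (applied B -> b)
  Step 11: b b b b b A  =>  b b b b b A A   (applied A -> A A)
  Step 12: b b b b b A A  =>  b b b b b A A A   (applied A -> A A)
  Step 13: b b b b b A A A  =>  b b b b b A A A A   (applied A -> A A)
  Step 14: b b b b b A A A A  =>  b b b b b A A A A A   (applied A -> A A)
  Step 15: b b b b b A A A A A  =>  b b b b b a A A A A   (applied A -> a)
  Step 16: b b b b b a A A A A  =>  b b b b b a a A A A   (applied A -> a)
  Step 17: b b b b b a a A A A  =>  b b b b b a a a A A   (applied A -> a)
  Step 18: b b b b b a a a A A  =>  b b b b b a a a a A   (applied A -> a)
  Step 19: b b b b b a a a a A  =>  b b b b b a a a a A A   (applied A -> A A)
  Step 20: b b b b b a a a a A A  =>  b b b b b a a a a A A A   (applied A -> A A)
  Step 21: b b b b b a a a a A A A  =>  b b b b b a a a a A A A A   (applied A -> A A)
  Step 22: b b b b b a a a a A A A A  =>  b b b b b a a a a a A A A   (applied A -> a)
  Step 23: b b b b b a a a a a A A A  =>  b b b b b a a a a a a A A   (applied A -> a)
  Step 24: b b b b b a a a a a a A A  =>  b b b b b a a a a a a A A A   (applied A -> A A)
  Step 25: b b b b b a a a a a a A A A  =>  b b b b b a a a a a a a A A   (applied A -> a)
  Step 26: b b b b b a a a a a a a A A  =>  b b b b b a a a a a a a a A   (applied A -> a)
  Step 27: b b b b b a a a a a a a a A  =>  b b b b b a a a a a a a a a   (applied A -> a)
Final yield: b b b b b a a a a a a a a a
Total rewrite steps: 27

27


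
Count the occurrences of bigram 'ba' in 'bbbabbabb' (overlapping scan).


Scanning 'bbbabbabb' for bigram 'ba':
  Position 0: 'bb' -> no
  Position 1: 'bb' -> no
  Position 2: 'ba' -> MATCH
  Position 3: 'ab' -> no
  Position 4: 'bb' -> no
  Position 5: 'ba' -> MATCH
  Position 6: 'ab' -> no
  Position 7: 'bb' -> no
Total matches: 2

2


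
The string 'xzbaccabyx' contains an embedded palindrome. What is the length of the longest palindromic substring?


Scanning 'xzbaccabyx' for palindromic substrings.
Substring at positions 2-7: 'baccab'.
Check: reverse('baccab') = 'baccab' -> palindrome confirmed.
Neighbouring characters ('z' / 'y') break symmetry, so it cannot extend further.
No longer palindromic substring exists; longest length = 6

6


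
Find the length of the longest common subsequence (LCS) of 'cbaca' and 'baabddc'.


DP table for LCS of 'cbaca' and 'baabddc':
       b  a  a  b  d  d  c
    0  0  0  0  0  0  0  0
  c 0  0  0  0  0  0  0  1
  b 0  1  1  1  1  1  1  1
  a 0  1  2  2  2  2  2  2
  c 0  1  2  2  2  2  2  3
  a 0  1  2  3  3  3  3  3
LCS: 'bac'
LCS length = 3

3


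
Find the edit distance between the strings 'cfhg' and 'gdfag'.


Building DP table for s1='cfhg' (len 4) and s2='gdfag' (len 5):
       g  d  f  a  g
    0  1  2  3  4  5
  c 1  1  2  3  4  5
  f 2  2  2  2  3  4
  h 3  3  3  3  3  4
  g 4  3  4  4  4  3
Edit distance = dp[4][5] = 3

3


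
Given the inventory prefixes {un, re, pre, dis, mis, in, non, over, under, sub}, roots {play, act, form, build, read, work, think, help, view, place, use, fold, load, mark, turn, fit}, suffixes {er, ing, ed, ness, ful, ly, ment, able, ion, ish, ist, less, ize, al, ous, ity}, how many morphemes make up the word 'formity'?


Segmenting 'formity' against the inventory:
  'form' -> root (morpheme 1)
  'ity' -> suffix (morpheme 2)
Total morphemes: 2

2


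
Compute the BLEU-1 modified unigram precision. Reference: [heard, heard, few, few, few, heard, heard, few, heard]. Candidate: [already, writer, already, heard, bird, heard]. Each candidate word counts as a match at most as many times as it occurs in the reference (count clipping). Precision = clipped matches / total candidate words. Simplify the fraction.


Reference word counts: {'few': 4, 'heard': 5}
Checking each candidate word (with clipping):
  'already' -> not in reference -> no match (matches: 0)
  'writer' -> not in reference -> no match (matches: 0)
  'already' -> not in reference -> no match (matches: 0)
  'heard' -> in reference (ref count 5, used 1/5) -> match (matches: 1)
  'bird' -> not in reference -> no match (matches: 1)
  'heard' -> in reference (ref count 5, used 2/5) -> match (matches: 2)
Clipped matches: 2, Candidate length: 6
Precision = 2/6 = 1/3

1/3


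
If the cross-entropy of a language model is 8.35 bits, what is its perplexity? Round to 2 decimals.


Perplexity formula: PP = 2^H
H = 8.35
PP = 2^8.35
Decompose: 2^8.35 = 2^8 * 2^0.35
2^8 = 256, 2^0.35 ~ 1.2745606
PP ~ 256 * 1.2745606 = 326.2875136
Rounded to 2 decimals: 326.29

326.29


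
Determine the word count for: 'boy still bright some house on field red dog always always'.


Counting words by splitting on spaces:
  Word 1: 'boy'
  Word 2: 'still'
  Word 3: 'bright'
  Word 4: 'some'
  Word 5: 'house'
  Word 6: 'on'
  Word 7: 'field'
  Word 8: 'red'
  Word 9: 'dog'
  Word 10: 'always'
  Word 11: 'always'
Total words: 11

11


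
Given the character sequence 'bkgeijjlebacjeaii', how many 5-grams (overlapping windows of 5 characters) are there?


String 'bkgeijjlebacjeaii' has length L = 17.
Number of overlapping n-grams = L - n + 1
Substituting: 17 - 5 + 1 = 13

13


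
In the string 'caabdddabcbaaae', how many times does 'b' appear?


Scanning 'caabdddabcbaaae' for 'b':
  Position 3: 'b' -> MATCH (count: 1)
  Position 8: 'b' -> MATCH (count: 2)
  Position 10: 'b' -> MATCH (count: 3)
Total occurrences of 'b': 3

3


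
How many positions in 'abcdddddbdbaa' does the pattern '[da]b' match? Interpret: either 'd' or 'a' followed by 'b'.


Pattern: [da]b means either 'd' or 'a' followed by 'b'.
Scanning 'abcdddddbdbaa' position-by-position:
  Pos 0: window 'ab' -> MATCH
  Pos 1: window 'bc' -> no
  Pos 2: window 'cd' -> no
  Pos 3: window 'dd' -> no
  Pos 4: window 'dd' -> no
  Pos 5: window 'dd' -> no
  Pos 6: window 'dd' -> no
  Pos 7: window 'db' -> MATCH
  Pos 8: window 'bd' -> no
  Pos 9: window 'db' -> MATCH
  Pos 10: window 'ba' -> no
  Pos 11: window 'aa' -> no
  Pos 12: window 'a' -> no
Total matches: 3

3


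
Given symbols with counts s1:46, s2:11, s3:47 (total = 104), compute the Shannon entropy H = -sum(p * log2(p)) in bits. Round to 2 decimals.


Computing entropy H = -sum(p_i * log2(p_i)):
  s1: p = 46/104 = 0.4423, -p*log2(p) = 0.5205
  s2: p = 11/104 = 0.1058, -p*log2(p) = 0.3428
  s3: p = 47/104 = 0.4519, -p*log2(p) = 0.5178
H = sum of terms = 1.3811
Rounded to 2 decimals: 1.38

1.38


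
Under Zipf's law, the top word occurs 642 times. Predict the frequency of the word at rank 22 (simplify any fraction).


Zipf's law: freq(rank) = f1 / rank
f1 = 642, rank = 22
freq = 642 / 22
GCD(642, 22) = 2
Simplified: 321/11

321/11


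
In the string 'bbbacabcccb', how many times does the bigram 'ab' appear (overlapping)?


Scanning 'bbbacabcccb' for bigram 'ab':
  Position 0: 'bb' -> no
  Position 1: 'bb' -> no
  Position 2: 'ba' -> no
  Position 3: 'ac' -> no
  Position 4: 'ca' -> no
  Position 5: 'ab' -> MATCH
  Position 6: 'bc' -> no
  Position 7: 'cc' -> no
  Position 8: 'cc' -> no
  Position 9: 'cb' -> no
Total matches: 1

1


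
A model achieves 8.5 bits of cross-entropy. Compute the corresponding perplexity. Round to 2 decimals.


Perplexity formula: PP = 2^H
H = 8.5
PP = 2^8.5
Decompose: 2^8.5 = 2^8 * 2^0.5 = 2^8 * sqrt(2)
2^8 = 256, sqrt(2) ~ 1.4142136
PP ~ 256 * 1.4142136 = 362.0386816
Rounded to 2 decimals: 362.04

362.04


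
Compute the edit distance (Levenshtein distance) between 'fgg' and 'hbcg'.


Building DP table for s1='fgg' (len 3) and s2='hbcg' (len 4):
       h  b  c  g
    0  1  2  3  4
  f 1  1  2  3  4
  g 2  2  2  3  3
  g 3  3  3  3  3
Edit distance = dp[3][4] = 3

3


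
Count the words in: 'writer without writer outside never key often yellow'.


Counting words by splitting on spaces:
  Word 1: 'writer'
  Word 2: 'without'
  Word 3: 'writer'
  Word 4: 'outside'
  Word 5: 'never'
  Word 6: 'key'
  Word 7: 'often'
  Word 8: 'yellow'
Total words: 8

8


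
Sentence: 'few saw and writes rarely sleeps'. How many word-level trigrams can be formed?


Word trigrams from [6] words:
  Trigram 1: (few saw and)
  Trigram 2: (saw and writes)
  Trigram 3: (and writes rarely)
  Trigram 4: (writes rarely sleeps)
Total word trigrams: 6 - 2 = 4

4


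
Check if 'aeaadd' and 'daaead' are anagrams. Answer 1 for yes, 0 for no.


Sort characters of 'aeaadd': 'aaadde'
Sort characters of 'daaead': 'aaadde'
Sorted forms match -> they ARE anagrams
Result: 1

1


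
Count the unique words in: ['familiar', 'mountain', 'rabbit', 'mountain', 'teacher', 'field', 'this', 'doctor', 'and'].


Listing all tokens and tracking unique types:
  Token 1: 'familiar' -> NEW (unique so far: 1)
  Token 2: 'mountain' -> NEW (unique so far: 2)
  Token 3: 'rabbit' -> NEW (unique so far: 3)
  Token 4: 'mountain' -> duplicate (unique so far: 3)
  Token 5: 'teacher' -> NEW (unique so far: 4)
  Token 6: 'field' -> NEW (unique so far: 5)
  Token 7: 'this' -> NEW (unique so far: 6)
  Token 8: 'doctor' -> NEW (unique so far: 7)
  Token 9: 'and' -> NEW (unique so far: 8)
Unique types: ('and', 'doctor', 'familiar', 'field', 'mountain', 'rabbit', 'teacher', 'this')
Vocabulary size: 8

8


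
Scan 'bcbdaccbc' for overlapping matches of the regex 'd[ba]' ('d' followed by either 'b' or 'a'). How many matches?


Pattern: d[ba] means 'd' followed by either 'b' or 'a'.
Scanning 'bcbdaccbc' position-by-position:
  Pos 0: window 'bc' -> no
  Pos 1: window 'cb' -> no
  Pos 2: window 'bd' -> no
  Pos 3: window 'da' -> MATCH
  Pos 4: window 'ac' -> no
  Pos 5: window 'cc' -> no
  Pos 6: window 'cb' -> no
  Pos 7: window 'bc' -> no
  Pos 8: window 'c' -> no
Total matches: 1

1


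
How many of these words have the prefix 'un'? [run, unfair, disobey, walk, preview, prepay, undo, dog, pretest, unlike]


Checking each word for prefix 'un':
  'run' -> no (count: 0)
  'unfair' -> YES, starts with 'un' (count: 1)
  'disobey' -> no (count: 1)
  'walk' -> no (count: 1)
  'preview' -> no (count: 1)
  'prepay' -> no (count: 1)
  'undo' -> YES, starts with 'un' (count: 2)
  'dog' -> no (count: 2)
  'pretest' -> no (count: 2)
  'unlike' -> YES, starts with 'un' (count: 3)
Total with prefix 'un': 3

3


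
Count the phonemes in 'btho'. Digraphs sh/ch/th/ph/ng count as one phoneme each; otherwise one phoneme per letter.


Parsing 'btho' greedily, digraphs first:
  'b' -> consonant phoneme (phonemes so far: 1)
  'th' -> digraph (1 consonant phoneme) (phonemes so far: 2)
  'o' -> vowel phoneme (phonemes so far: 3)
Total phonemes: 3

3


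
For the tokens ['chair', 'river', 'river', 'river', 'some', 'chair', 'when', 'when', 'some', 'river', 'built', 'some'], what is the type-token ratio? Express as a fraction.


Tokens: 12
Unique types: ('built', 'chair', 'river', 'some', 'when') = 5
TTR = 5/12
Already in lowest terms.

5/12


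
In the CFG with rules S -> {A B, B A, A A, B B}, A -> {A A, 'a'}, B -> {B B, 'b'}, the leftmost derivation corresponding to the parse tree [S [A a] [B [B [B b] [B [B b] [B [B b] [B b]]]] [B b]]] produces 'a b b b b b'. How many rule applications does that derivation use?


Every bracketed nonterminal node [X ...] in the tree is produced by exactly one rule application.
Reading the tree off as a leftmost derivation:
  Step 1: S  =>  A B   (applied S -> A B)
  Step 2: A B  =>  a B   (applied A -> a)
  Step 3: a B  =>  a B B   (applied B -> B B)
  Step 4: a B B  =>  a B B B   (applied B -> B B)
  Step 5: a B B B  =>  a b B B   (applied B -> b)
  Step 6: a b B B  =>  a b B B B   (applied B -> B B)
  Step 7: a b B B B  =>  a b b B B   (applied B -> b)
  Step 8: a b b B B  =>  a b b B B B   (applied B -> B B)
  Step 9: a b b B B B  =>  a b b b B B   (applied B -> b)
  Step 10: a b b b B B  =>  a b b b b B   (applied B -> b)
  Step 11: a b b b b B  =>  a b b b b b   (applied B -> b)
Final yield: a b b b b b
Total rewrite steps: 11

11


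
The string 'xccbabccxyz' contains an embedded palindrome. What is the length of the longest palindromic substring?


Scanning 'xccbabccxyz' for palindromic substrings.
Substring at positions 0-8: 'xccbabccx'.
Check: reverse('xccbabccx') = 'xccbabccx' -> palindrome confirmed.
Neighbouring characters ('-' / 'y') break symmetry, so it cannot extend further.
No longer palindromic substring exists; longest length = 9

9


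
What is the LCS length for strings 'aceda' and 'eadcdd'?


DP table for LCS of 'aceda' and 'eadcdd':
       e  a  d  c  d  d
    0  0  0  0  0  0  0
  a 0  0  1  1  1  1  1
  c 0  0  1  1  2  2  2
  e 0  1  1  1  2  2  2
  d 0  1  1  2  2  3  3
  a 0  1  2  2  2  3  3
LCS: 'acd'
LCS length = 3

3


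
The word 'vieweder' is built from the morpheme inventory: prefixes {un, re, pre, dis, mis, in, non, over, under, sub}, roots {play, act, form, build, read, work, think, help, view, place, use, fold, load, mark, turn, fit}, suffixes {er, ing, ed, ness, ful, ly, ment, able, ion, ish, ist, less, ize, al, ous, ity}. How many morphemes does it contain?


Segmenting 'vieweder' against the inventory:
  'view' -> root (morpheme 1)
  'ed' -> suffix (morpheme 2)
  'er' -> suffix (morpheme 3)
Total morphemes: 3

3


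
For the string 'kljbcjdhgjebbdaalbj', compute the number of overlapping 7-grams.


String 'kljbcjdhgjebbdaalbj' has length L = 19.
Number of overlapping n-grams = L - n + 1
Substituting: 19 - 7 + 1 = 13

13


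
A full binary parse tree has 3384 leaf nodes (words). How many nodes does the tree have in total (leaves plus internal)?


Leaf nodes (terminals): 3384
Internal nodes = n - 1 = 3384 - 1 = 3383
Total = leaves + internal = 3384 + 3383 = 6767

6767


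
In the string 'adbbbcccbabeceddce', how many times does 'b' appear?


Scanning 'adbbbcccbabeceddce' for 'b':
  Position 2: 'b' -> MATCH (count: 1)
  Position 3: 'b' -> MATCH (count: 2)
  Position 4: 'b' -> MATCH (count: 3)
  Position 8: 'b' -> MATCH (count: 4)
  Position 10: 'b' -> MATCH (count: 5)
Total occurrences of 'b': 5

5


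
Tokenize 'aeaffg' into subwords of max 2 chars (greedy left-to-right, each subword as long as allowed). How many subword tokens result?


'aeaffg' has 6 characters.
Chunking with max size 2:
  Chunk 1: 'ae' (positions 0-1)
  Chunk 2: 'af' (positions 2-3)
  Chunk 3: 'fg' (positions 4-5)
Total chunks: ceil(6 / 2) = 3

3


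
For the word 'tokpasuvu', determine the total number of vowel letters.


Scanning each character of 'tokpasuvu':
  Position 1: 't' -> consonant (running count: 0)
  Position 2: 'o' -> vowel (running count: 1)
  Position 3: 'k' -> consonant (running count: 1)
  Position 4: 'p' -> consonant (running count: 1)
  Position 5: 'a' -> vowel (running count: 2)
  Position 6: 's' -> consonant (running count: 2)
  Position 7: 'u' -> vowel (running count: 3)
  Position 8: 'v' -> consonant (running count: 3)
  Position 9: 'u' -> vowel (running count: 4)
Total vowels: 4

4
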